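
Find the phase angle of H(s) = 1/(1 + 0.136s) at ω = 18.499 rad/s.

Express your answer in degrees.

Phase = -arctan(ωτ) = -arctan(18.499 × 0.136) = -68.3°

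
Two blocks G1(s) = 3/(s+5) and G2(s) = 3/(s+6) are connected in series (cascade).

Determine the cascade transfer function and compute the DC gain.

Series: multiply transfer functions. G_eq = 3/(s+5) × 3/(s+6) = 9/((s+5)(s+6)). DC gain = 9/(5×6) = 0.3.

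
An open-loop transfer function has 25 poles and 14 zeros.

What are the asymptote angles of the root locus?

n - m = 25 - 14 = 11. Angles: θk = (2k + 1)·180°/11 = 16.36°, 49.09°, 81.82°, 114.55°, 147.27°, 180°, 212.73°, 245.45°, 278.18°, 310.91°, 343.64°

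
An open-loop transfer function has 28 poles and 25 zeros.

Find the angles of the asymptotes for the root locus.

n - m = 28 - 25 = 3. Angles: θk = (2k + 1)·180°/3 = 60°, 180°, 300°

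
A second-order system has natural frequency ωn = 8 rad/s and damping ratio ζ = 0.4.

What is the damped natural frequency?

ωd = ωn√(1 - ζ²) = 8√(1 - 0.4²) = 7.33 rad/s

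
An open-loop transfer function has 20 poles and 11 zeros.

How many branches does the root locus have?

Root locus has n branches where n = number of poles = 20.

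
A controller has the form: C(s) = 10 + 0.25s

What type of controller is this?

This is a Proportional-Derivative (PD) controller.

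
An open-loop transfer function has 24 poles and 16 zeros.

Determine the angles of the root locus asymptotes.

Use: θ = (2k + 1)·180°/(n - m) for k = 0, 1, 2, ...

n - m = 24 - 16 = 8. Angles: θk = (2k + 1)·180°/8 = 22.5°, 67.5°, 112.5°, 157.5°, 202.5°, 247.5°, 292.5°, 337.5°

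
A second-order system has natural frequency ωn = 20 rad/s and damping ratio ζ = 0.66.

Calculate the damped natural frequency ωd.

ωd = ωn√(1 - ζ²) = 20√(1 - 0.66²) = 15.03 rad/s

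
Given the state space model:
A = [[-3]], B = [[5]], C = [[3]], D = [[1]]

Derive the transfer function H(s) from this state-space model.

(sI - A)⁻¹ = 1/(s + 3). H(s) = 3×5/(s + 3) + 1 = (s + 18)/(s + 3).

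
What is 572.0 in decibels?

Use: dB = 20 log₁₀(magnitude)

dB = 20 log₁₀(572.0) = 55.1 dB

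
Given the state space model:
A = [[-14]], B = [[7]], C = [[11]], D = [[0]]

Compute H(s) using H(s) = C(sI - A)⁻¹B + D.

(sI - A)⁻¹ = 1/(s + 14). H(s) = 11 × 7/(s + 14) + 0 = 77/(s + 14).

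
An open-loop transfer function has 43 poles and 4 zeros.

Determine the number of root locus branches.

Root locus has n branches where n = number of poles = 43.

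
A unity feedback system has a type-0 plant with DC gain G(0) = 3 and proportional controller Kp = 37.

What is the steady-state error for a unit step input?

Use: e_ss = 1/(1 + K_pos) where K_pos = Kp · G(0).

K_pos = Kp · G(0) = 37 × 3 = 111. e_ss = 1/(1 + 111) = 0.0089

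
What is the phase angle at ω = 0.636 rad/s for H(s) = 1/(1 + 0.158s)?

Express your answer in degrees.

Phase = -arctan(ωτ) = -arctan(0.636 × 0.158) = -5.7°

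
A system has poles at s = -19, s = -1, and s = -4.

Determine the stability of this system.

All poles are in the left half-plane. System is stable.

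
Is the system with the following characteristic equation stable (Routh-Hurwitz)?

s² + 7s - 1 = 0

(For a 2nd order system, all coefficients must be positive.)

Coefficients: 1, 7, -1. c=-1 not positive, so system is unstable.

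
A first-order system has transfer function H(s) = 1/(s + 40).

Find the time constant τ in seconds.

For H(s) = 1/(s + 1/τ), the pole is at -1/τ = -40, so τ = 1/40 = 0.025 s.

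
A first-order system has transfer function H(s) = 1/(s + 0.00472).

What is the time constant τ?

For H(s) = 1/(s + 1/τ), the pole is at -1/τ = -0.00472, so τ = 1/0.00472 = 211.9 s.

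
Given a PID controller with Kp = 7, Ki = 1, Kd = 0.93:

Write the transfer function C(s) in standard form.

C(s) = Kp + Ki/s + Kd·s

Substituting values: C(s) = 7 + 1/s + 0.93s = (0.93s² + 7s + 1)/s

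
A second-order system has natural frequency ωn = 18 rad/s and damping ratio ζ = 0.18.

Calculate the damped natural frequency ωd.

ωd = ωn√(1 - ζ²) = 18√(1 - 0.18²) = 17.71 rad/s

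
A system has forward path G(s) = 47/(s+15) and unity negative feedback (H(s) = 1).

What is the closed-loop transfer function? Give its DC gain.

T(s) = G/(1+GH) = [47/(s+15)] / [1 + 47/(s+15)] = 47/(s+15+47) = 47/(s+62). DC gain = 47/62 = 0.7581.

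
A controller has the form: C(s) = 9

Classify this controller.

This is a Proportional (P) controller.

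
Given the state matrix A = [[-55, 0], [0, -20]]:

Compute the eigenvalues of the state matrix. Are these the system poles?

For diagonal matrix, eigenvalues are diagonal entries: λ₁ = -55, λ₂ = -20. Eigenvalues of A = system poles.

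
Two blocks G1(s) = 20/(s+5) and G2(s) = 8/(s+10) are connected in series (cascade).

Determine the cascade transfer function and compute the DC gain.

Series: multiply transfer functions. G_eq = 20/(s+5) × 8/(s+10) = 160/((s+5)(s+10)). DC gain = 160/(5×10) = 3.2.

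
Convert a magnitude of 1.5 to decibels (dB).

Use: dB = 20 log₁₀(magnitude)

dB = 20 log₁₀(1.5) = 3.5 dB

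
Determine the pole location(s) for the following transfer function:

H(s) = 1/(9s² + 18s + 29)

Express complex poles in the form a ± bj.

Discriminant = 18² - 4×9×29 = 324 - 1044 = -720 < 0, so the poles are a complex conjugate pair s = (-18 ± j√720)/(2×9). Real part = -18/(2×9) = -18/18 = -1; imaginary part = ±√720/(2×9) ≈ 1.4907. Poles: s = -1 ± 1.4907j.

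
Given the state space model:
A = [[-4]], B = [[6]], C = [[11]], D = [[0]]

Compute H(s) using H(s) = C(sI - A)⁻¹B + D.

(sI - A)⁻¹ = 1/(s + 4). H(s) = 11 × 6/(s + 4) + 0 = 66/(s + 4).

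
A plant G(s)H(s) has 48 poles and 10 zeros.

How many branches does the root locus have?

Root locus has n branches where n = number of poles = 48.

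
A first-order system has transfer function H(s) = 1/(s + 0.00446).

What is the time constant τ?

For H(s) = 1/(s + 1/τ), the pole is at -1/τ = -0.00446, so τ = 1/0.00446 = 224.2 s.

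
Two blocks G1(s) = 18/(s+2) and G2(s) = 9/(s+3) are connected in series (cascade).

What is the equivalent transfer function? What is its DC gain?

Series: multiply transfer functions. G_eq = 18/(s+2) × 9/(s+3) = 162/((s+2)(s+3)). DC gain = 162/(2×3) = 27.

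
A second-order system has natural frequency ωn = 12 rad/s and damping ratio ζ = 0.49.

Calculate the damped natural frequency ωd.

ωd = ωn√(1 - ζ²) = 12√(1 - 0.49²) = 10.46 rad/s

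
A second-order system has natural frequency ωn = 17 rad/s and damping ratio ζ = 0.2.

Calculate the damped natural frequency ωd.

ωd = ωn√(1 - ζ²) = 17√(1 - 0.2²) = 16.66 rad/s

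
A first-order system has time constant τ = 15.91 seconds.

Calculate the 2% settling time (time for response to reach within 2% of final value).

For first-order system, 2% settling time ≈ 4τ = 4 × 15.91 = 63.64 s.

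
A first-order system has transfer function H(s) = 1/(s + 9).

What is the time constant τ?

For H(s) = 1/(s + 1/τ), the pole is at -1/τ = -9, so τ = 1/9 = 0.1111 s.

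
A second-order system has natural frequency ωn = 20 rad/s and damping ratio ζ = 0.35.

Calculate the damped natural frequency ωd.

ωd = ωn√(1 - ζ²) = 20√(1 - 0.35²) = 18.73 rad/s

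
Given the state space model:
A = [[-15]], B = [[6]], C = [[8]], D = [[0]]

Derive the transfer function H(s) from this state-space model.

(sI - A)⁻¹ = 1/(s + 15). H(s) = 8 × 6/(s + 15) + 0 = 48/(s + 15).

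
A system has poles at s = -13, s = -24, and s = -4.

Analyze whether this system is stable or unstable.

All poles are in the left half-plane. System is stable.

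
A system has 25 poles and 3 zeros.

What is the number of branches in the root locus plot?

Root locus has n branches where n = number of poles = 25.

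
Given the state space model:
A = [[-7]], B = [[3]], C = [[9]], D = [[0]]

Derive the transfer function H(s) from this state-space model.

(sI - A)⁻¹ = 1/(s + 7). H(s) = 9 × 3/(s + 7) + 0 = 27/(s + 7).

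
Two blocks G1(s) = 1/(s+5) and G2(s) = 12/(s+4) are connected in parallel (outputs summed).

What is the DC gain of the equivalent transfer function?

Parallel: G_eq = G1 + G2. DC gain = G1(0) + G2(0) = 1/5 + 12/4 = 0.2 + 3 = 3.2.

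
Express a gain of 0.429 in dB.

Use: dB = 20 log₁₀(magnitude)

dB = 20 log₁₀(0.429) = -7.4 dB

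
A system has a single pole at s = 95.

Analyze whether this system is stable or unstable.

Pole at s = 95 is in the right half-plane. Unstable.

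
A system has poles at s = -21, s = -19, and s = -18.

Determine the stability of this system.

All poles are in the left half-plane. System is stable.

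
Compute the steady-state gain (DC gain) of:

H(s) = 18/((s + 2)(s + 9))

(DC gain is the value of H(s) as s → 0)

DC gain = H(0) = 18/(2 × 9) = 18/18 = 1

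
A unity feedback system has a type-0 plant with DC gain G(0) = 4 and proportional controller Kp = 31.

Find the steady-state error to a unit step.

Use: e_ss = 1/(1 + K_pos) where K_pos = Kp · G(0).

K_pos = Kp · G(0) = 31 × 4 = 124. e_ss = 1/(1 + 124) = 0.008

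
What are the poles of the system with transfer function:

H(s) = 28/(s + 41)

Pole is where denominator = 0: s + 41 = 0, so s = -41.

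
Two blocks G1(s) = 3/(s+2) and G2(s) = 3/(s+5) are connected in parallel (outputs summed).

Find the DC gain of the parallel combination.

Parallel: G_eq = G1 + G2. DC gain = G1(0) + G2(0) = 3/2 + 3/5 = 1.5 + 0.6 = 2.1.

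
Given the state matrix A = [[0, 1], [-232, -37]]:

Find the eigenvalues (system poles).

det(A - λI) = λ² - (-37)λ + 232 = (λ - (-8))(λ - (-29)). Eigenvalues: -8, -29.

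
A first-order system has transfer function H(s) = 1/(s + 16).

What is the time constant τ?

For H(s) = 1/(s + 1/τ), the pole is at -1/τ = -16, so τ = 1/16 = 0.0625 s.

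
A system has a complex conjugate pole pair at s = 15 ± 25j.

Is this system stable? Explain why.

Real part of poles is 15 (> 0, right half-plane). Unstable.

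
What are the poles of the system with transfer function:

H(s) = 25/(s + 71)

Pole is where denominator = 0: s + 71 = 0, so s = -71.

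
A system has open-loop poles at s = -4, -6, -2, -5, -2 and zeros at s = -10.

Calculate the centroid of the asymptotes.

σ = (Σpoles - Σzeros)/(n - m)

σ = (Σpoles - Σzeros)/(n - m) = (-19 - (-10))/(5 - 1) = -9/4 = -2.25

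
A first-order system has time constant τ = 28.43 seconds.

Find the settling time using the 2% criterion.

For first-order system, 2% settling time ≈ 4τ = 4 × 28.43 = 113.72 s.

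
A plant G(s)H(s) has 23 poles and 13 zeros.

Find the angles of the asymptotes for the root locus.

n - m = 23 - 13 = 10. Angles: θk = (2k + 1)·180°/10 = 18°, 54°, 90°, 126°, 162°, 198°, 234°, 270°, 306°, 342°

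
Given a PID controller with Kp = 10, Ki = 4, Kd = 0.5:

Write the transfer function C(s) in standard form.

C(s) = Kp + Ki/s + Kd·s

Substituting values: C(s) = 10 + 4/s + 0.5s = (0.5s² + 10s + 4)/s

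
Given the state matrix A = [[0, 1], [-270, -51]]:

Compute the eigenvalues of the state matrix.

det(A - λI) = λ² - (-51)λ + 270 = (λ - (-45))(λ - (-6)). Eigenvalues: -45, -6.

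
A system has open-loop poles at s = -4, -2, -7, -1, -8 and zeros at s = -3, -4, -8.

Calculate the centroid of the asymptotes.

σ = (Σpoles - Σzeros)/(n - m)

σ = (Σpoles - Σzeros)/(n - m) = (-22 - (-15))/(5 - 3) = -7/2 = -3.5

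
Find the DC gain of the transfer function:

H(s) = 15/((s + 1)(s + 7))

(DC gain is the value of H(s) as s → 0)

DC gain = H(0) = 15/(1 × 7) = 15/7 = 2.1429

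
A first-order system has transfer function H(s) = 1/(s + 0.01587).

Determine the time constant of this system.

For H(s) = 1/(s + 1/τ), the pole is at -1/τ = -0.01587, so τ = 1/0.01587 = 63.01 s.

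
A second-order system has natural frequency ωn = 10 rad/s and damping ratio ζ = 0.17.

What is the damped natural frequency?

ωd = ωn√(1 - ζ²) = 10√(1 - 0.17²) = 9.85 rad/s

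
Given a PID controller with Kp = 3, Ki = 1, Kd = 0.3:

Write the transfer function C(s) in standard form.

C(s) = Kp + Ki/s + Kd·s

Substituting values: C(s) = 3 + 1/s + 0.3s = (0.3s² + 3s + 1)/s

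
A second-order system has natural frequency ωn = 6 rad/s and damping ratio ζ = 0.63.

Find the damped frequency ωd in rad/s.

ωd = ωn√(1 - ζ²) = 6√(1 - 0.63²) = 4.66 rad/s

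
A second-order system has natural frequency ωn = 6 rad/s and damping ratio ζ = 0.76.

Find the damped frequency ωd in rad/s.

ωd = ωn√(1 - ζ²) = 6√(1 - 0.76²) = 3.9 rad/s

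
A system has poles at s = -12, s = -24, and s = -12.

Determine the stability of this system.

All poles are in the left half-plane. System is stable.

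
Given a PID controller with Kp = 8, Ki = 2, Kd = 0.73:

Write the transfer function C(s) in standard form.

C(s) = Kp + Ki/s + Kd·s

Substituting values: C(s) = 8 + 2/s + 0.73s = (0.73s² + 8s + 2)/s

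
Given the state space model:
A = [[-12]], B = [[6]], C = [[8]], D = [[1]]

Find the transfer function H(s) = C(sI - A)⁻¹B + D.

(sI - A)⁻¹ = 1/(s + 12). H(s) = 8×6/(s + 12) + 1 = (s + 60)/(s + 12).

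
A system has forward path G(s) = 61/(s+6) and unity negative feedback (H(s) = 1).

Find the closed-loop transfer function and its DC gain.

T(s) = G/(1+GH) = [61/(s+6)] / [1 + 61/(s+6)] = 61/(s+6+61) = 61/(s+67). DC gain = 61/67 = 0.9104.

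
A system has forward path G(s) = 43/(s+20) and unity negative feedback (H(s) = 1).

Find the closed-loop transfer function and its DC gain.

T(s) = G/(1+GH) = [43/(s+20)] / [1 + 43/(s+20)] = 43/(s+20+43) = 43/(s+63). DC gain = 43/63 = 0.6825.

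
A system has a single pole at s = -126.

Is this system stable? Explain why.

Pole at s = -126 is in the left half-plane. Stable.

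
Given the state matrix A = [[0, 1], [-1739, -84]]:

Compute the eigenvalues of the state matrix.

det(A - λI) = λ² - (-84)λ + 1739 = (λ - (-37))(λ - (-47)). Eigenvalues: -37, -47.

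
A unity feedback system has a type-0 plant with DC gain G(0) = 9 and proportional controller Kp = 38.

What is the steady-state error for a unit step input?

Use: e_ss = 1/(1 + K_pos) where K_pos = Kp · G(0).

K_pos = Kp · G(0) = 38 × 9 = 342. e_ss = 1/(1 + 342) = 0.0029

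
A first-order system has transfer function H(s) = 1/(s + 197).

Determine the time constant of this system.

For H(s) = 1/(s + 1/τ), the pole is at -1/τ = -197, so τ = 1/197 = 0.0051 s.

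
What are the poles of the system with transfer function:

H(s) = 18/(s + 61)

Pole is where denominator = 0: s + 61 = 0, so s = -61.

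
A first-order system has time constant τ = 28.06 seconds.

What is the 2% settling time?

For first-order system, 2% settling time ≈ 4τ = 4 × 28.06 = 112.24 s.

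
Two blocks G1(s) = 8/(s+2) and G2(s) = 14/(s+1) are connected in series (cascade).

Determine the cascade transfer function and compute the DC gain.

Series: multiply transfer functions. G_eq = 8/(s+2) × 14/(s+1) = 112/((s+2)(s+1)). DC gain = 112/(2×1) = 56.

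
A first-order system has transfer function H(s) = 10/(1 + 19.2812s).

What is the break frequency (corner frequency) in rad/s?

Corner frequency = 1/τ = 1/19.2812 = 0.052 rad/s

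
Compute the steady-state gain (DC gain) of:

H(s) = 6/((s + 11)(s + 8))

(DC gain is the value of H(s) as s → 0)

DC gain = H(0) = 6/(11 × 8) = 6/88 = 0.0682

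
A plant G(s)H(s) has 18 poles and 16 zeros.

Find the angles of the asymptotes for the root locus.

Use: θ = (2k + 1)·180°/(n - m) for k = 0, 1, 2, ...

n - m = 18 - 16 = 2. Angles: θk = (2k + 1)·180°/2 = 90°, 270°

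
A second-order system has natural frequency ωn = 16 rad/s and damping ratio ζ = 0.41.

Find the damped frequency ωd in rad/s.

ωd = ωn√(1 - ζ²) = 16√(1 - 0.41²) = 14.59 rad/s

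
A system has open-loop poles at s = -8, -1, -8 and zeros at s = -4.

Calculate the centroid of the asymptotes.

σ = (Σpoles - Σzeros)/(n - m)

σ = (Σpoles - Σzeros)/(n - m) = (-17 - (-4))/(3 - 1) = -13/2 = -6.5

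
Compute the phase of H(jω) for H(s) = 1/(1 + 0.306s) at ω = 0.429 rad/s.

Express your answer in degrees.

Phase = -arctan(ωτ) = -arctan(0.429 × 0.306) = -7.5°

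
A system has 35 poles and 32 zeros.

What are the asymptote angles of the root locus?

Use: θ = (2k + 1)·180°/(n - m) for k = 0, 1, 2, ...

n - m = 35 - 32 = 3. Angles: θk = (2k + 1)·180°/3 = 60°, 180°, 300°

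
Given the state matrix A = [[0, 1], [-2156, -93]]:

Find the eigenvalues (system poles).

det(A - λI) = λ² - (-93)λ + 2156 = (λ - (-49))(λ - (-44)). Eigenvalues: -49, -44.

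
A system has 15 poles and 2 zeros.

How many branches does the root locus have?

Root locus has n branches where n = number of poles = 15.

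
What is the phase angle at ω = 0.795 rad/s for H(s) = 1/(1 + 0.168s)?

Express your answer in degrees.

Phase = -arctan(ωτ) = -arctan(0.795 × 0.168) = -7.6°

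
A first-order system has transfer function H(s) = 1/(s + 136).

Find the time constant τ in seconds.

For H(s) = 1/(s + 1/τ), the pole is at -1/τ = -136, so τ = 1/136 = 0.0074 s.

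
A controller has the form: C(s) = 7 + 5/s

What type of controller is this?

This is a Proportional-Integral (PI) controller.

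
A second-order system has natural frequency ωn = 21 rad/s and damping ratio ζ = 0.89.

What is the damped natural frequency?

ωd = ωn√(1 - ζ²) = 21√(1 - 0.89²) = 9.58 rad/s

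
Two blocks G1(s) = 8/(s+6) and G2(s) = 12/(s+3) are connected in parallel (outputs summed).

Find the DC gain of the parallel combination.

Parallel: G_eq = G1 + G2. DC gain = G1(0) + G2(0) = 8/6 + 12/3 = 1.3333 + 4 = 5.3333.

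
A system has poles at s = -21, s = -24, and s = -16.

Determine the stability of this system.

All poles are in the left half-plane. System is stable.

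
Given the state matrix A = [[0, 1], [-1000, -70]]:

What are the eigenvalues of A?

det(A - λI) = λ² - (-70)λ + 1000 = (λ - (-20))(λ - (-50)). Eigenvalues: -20, -50.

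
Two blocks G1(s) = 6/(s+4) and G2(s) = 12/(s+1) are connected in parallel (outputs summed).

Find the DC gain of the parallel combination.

Parallel: G_eq = G1 + G2. DC gain = G1(0) + G2(0) = 6/4 + 12/1 = 1.5 + 12 = 13.5.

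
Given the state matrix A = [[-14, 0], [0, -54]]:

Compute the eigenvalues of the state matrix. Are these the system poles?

For diagonal matrix, eigenvalues are diagonal entries: λ₁ = -14, λ₂ = -54. Eigenvalues of A = system poles.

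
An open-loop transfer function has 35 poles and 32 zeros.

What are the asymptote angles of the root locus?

n - m = 35 - 32 = 3. Angles: θk = (2k + 1)·180°/3 = 60°, 180°, 300°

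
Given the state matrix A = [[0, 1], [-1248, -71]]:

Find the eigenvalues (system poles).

det(A - λI) = λ² - (-71)λ + 1248 = (λ - (-39))(λ - (-32)). Eigenvalues: -39, -32.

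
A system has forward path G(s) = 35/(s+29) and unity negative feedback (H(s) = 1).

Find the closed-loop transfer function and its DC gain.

T(s) = G/(1+GH) = [35/(s+29)] / [1 + 35/(s+29)] = 35/(s+29+35) = 35/(s+64). DC gain = 35/64 = 0.546875.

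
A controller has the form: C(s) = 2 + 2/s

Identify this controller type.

This is a Proportional-Integral (PI) controller.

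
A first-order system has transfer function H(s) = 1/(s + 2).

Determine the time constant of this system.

For H(s) = 1/(s + 1/τ), the pole is at -1/τ = -2, so τ = 1/2 = 0.5 s.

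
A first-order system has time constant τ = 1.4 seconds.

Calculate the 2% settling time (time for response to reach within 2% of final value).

For first-order system, 2% settling time ≈ 4τ = 4 × 1.4 = 5.6 s.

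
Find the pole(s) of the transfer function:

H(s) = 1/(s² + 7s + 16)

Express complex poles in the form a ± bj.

Discriminant = 7² - 4×1×16 = 49 - 64 = -15 < 0, so the poles are a complex conjugate pair s = (-7 ± j√15)/(2×1). Real part = -7/(2×1) = -7/2 = -3.5; imaginary part = ±√15/(2×1) ≈ 1.9365. Poles: s = -3.5 ± 1.9365j.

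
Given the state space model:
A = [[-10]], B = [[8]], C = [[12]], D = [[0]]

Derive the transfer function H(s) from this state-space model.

(sI - A)⁻¹ = 1/(s + 10). H(s) = 12 × 8/(s + 10) + 0 = 96/(s + 10).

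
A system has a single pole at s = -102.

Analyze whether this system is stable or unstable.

Pole at s = -102 is in the left half-plane. Stable.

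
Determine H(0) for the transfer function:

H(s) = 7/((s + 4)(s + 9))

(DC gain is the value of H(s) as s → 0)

DC gain = H(0) = 7/(4 × 9) = 7/36 = 0.1944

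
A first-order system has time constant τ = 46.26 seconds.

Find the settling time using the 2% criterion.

For first-order system, 2% settling time ≈ 4τ = 4 × 46.26 = 185.04 s.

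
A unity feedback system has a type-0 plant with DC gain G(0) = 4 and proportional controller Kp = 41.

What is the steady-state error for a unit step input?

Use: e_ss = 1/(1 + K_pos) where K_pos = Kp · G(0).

K_pos = Kp · G(0) = 41 × 4 = 164. e_ss = 1/(1 + 164) = 0.0061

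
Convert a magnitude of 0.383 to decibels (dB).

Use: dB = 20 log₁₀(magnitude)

dB = 20 log₁₀(0.383) = -8.3 dB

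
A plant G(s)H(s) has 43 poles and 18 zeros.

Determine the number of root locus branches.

Root locus has n branches where n = number of poles = 43.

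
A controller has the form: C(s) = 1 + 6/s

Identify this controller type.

This is a Proportional-Integral (PI) controller.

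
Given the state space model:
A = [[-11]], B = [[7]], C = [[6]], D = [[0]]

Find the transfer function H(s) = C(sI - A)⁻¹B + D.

(sI - A)⁻¹ = 1/(s + 11). H(s) = 6 × 7/(s + 11) + 0 = 42/(s + 11).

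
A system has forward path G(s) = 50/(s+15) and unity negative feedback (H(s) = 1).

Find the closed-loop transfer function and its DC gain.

T(s) = G/(1+GH) = [50/(s+15)] / [1 + 50/(s+15)] = 50/(s+15+50) = 50/(s+65). DC gain = 50/65 = 0.7692.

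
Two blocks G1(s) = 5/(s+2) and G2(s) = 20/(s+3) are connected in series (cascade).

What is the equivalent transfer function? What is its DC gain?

Series: multiply transfer functions. G_eq = 5/(s+2) × 20/(s+3) = 100/((s+2)(s+3)). DC gain = 100/(2×3) = 16.6667.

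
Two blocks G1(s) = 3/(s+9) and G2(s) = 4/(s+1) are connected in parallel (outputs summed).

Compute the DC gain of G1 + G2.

Parallel: G_eq = G1 + G2. DC gain = G1(0) + G2(0) = 3/9 + 4/1 = 0.3333 + 4 = 4.3333.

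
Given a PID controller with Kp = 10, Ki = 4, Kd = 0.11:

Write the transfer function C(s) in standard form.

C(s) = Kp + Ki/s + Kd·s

Substituting values: C(s) = 10 + 4/s + 0.11s = (0.11s² + 10s + 4)/s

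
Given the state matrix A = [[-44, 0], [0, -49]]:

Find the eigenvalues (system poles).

For diagonal matrix, eigenvalues are diagonal entries: λ₁ = -44, λ₂ = -49.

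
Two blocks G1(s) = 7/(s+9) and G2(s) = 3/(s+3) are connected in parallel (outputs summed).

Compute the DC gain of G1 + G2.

Parallel: G_eq = G1 + G2. DC gain = G1(0) + G2(0) = 7/9 + 3/3 = 0.7778 + 1 = 1.7778.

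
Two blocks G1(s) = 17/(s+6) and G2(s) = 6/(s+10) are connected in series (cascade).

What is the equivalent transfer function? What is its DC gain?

Series: multiply transfer functions. G_eq = 17/(s+6) × 6/(s+10) = 102/((s+6)(s+10)). DC gain = 102/(6×10) = 1.7.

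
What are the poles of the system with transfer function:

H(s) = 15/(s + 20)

Pole is where denominator = 0: s + 20 = 0, so s = -20.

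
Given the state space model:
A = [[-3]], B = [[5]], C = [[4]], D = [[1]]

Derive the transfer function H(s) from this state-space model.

(sI - A)⁻¹ = 1/(s + 3). H(s) = 4×5/(s + 3) + 1 = (s + 23)/(s + 3).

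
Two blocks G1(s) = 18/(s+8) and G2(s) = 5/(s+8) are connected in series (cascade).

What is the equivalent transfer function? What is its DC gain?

Series: multiply transfer functions. G_eq = 18/(s+8) × 5/(s+8) = 90/((s+8)(s+8)). DC gain = 90/(8×8) = 1.40625.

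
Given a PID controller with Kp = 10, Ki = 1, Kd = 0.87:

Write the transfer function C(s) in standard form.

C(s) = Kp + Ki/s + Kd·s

Substituting values: C(s) = 10 + 1/s + 0.87s = (0.87s² + 10s + 1)/s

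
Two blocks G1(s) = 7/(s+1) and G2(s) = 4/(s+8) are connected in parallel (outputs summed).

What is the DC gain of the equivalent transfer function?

Parallel: G_eq = G1 + G2. DC gain = G1(0) + G2(0) = 7/1 + 4/8 = 7 + 0.5 = 7.5.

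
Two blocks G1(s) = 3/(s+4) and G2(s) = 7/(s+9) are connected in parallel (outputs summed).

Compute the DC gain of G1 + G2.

Parallel: G_eq = G1 + G2. DC gain = G1(0) + G2(0) = 3/4 + 7/9 = 0.75 + 0.7778 = 1.5278.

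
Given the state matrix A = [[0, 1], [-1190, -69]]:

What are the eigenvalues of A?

det(A - λI) = λ² - (-69)λ + 1190 = (λ - (-34))(λ - (-35)). Eigenvalues: -34, -35.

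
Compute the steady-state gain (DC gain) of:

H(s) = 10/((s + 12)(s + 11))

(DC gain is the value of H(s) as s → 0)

DC gain = H(0) = 10/(12 × 11) = 10/132 = 0.0758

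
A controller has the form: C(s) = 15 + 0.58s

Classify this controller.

This is a Proportional-Derivative (PD) controller.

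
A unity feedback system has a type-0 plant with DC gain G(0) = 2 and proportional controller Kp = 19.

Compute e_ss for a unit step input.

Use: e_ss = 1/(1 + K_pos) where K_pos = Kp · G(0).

K_pos = Kp · G(0) = 19 × 2 = 38. e_ss = 1/(1 + 38) = 0.0256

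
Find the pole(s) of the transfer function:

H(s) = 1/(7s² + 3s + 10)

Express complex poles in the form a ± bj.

Discriminant = 3² - 4×7×10 = 9 - 280 = -271 < 0, so the poles are a complex conjugate pair s = (-3 ± j√271)/(2×7). Real part = -3/(2×7) = -3/14 ≈ -0.2143; imaginary part = ±√271/(2×7) ≈ 1.1759. Poles: s = -0.2143 ± 1.1759j.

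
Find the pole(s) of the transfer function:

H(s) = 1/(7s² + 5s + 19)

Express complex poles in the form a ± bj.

Discriminant = 5² - 4×7×19 = 25 - 532 = -507 < 0, so the poles are a complex conjugate pair s = (-5 ± j√507)/(2×7). Real part = -5/(2×7) = -5/14 ≈ -0.3571; imaginary part = ±√507/(2×7) ≈ 1.6083. Poles: s = -0.3571 ± 1.6083j.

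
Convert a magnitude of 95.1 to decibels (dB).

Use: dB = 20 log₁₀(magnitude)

dB = 20 log₁₀(95.1) = 39.6 dB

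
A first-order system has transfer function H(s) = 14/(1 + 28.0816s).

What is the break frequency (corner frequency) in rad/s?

Corner frequency = 1/τ = 1/28.0816 = 0.036 rad/s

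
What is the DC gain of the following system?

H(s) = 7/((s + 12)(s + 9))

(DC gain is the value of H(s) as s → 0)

DC gain = H(0) = 7/(12 × 9) = 7/108 = 0.0648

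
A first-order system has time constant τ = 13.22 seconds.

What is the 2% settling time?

For first-order system, 2% settling time ≈ 4τ = 4 × 13.22 = 52.88 s.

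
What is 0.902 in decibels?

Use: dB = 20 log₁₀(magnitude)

dB = 20 log₁₀(0.902) = -0.9 dB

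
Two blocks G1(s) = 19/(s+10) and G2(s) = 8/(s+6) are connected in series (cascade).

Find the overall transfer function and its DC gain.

Series: multiply transfer functions. G_eq = 19/(s+10) × 8/(s+6) = 152/((s+10)(s+6)). DC gain = 152/(10×6) = 2.5333.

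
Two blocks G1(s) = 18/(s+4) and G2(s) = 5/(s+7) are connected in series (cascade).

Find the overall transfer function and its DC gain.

Series: multiply transfer functions. G_eq = 18/(s+4) × 5/(s+7) = 90/((s+4)(s+7)). DC gain = 90/(4×7) = 3.2143.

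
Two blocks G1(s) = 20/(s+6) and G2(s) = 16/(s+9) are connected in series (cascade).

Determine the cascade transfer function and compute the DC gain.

Series: multiply transfer functions. G_eq = 20/(s+6) × 16/(s+9) = 320/((s+6)(s+9)). DC gain = 320/(6×9) = 5.9259.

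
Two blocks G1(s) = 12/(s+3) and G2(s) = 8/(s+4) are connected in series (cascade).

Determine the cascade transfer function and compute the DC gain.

Series: multiply transfer functions. G_eq = 12/(s+3) × 8/(s+4) = 96/((s+3)(s+4)). DC gain = 96/(3×4) = 8.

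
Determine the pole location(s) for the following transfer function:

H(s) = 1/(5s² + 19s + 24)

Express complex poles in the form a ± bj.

Discriminant = 19² - 4×5×24 = 361 - 480 = -119 < 0, so the poles are a complex conjugate pair s = (-19 ± j√119)/(2×5). Real part = -19/(2×5) = -19/10 = -1.9; imaginary part = ±√119/(2×5) ≈ 1.0909. Poles: s = -1.9 ± 1.0909j.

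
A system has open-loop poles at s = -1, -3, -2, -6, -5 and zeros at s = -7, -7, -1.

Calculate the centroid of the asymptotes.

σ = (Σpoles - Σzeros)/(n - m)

σ = (Σpoles - Σzeros)/(n - m) = (-17 - (-15))/(5 - 3) = -2/2 = -1.0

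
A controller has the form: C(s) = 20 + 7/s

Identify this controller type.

This is a Proportional-Integral (PI) controller.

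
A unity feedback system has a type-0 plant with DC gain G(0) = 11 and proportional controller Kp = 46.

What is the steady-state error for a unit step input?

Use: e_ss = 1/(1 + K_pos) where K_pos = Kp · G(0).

K_pos = Kp · G(0) = 46 × 11 = 506. e_ss = 1/(1 + 506) = 0.0020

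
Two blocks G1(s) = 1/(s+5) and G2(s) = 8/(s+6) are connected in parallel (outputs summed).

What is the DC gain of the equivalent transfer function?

Parallel: G_eq = G1 + G2. DC gain = G1(0) + G2(0) = 1/5 + 8/6 = 0.2 + 1.3333 = 1.5333.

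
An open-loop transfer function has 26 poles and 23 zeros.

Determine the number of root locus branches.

Root locus has n branches where n = number of poles = 26.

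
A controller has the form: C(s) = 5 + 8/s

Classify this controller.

This is a Proportional-Integral (PI) controller.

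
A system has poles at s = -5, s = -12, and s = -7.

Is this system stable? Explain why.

All poles are in the left half-plane. System is stable.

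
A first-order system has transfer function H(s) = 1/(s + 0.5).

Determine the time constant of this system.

For H(s) = 1/(s + 1/τ), the pole is at -1/τ = -0.5, so τ = 1/0.5 = 2 s.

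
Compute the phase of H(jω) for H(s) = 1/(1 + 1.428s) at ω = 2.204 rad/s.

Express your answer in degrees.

Phase = -arctan(ωτ) = -arctan(2.204 × 1.428) = -72.4°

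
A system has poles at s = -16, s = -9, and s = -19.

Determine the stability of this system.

All poles are in the left half-plane. System is stable.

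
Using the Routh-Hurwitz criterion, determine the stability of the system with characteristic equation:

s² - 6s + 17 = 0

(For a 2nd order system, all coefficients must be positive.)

Coefficients: 1, -6, 17. b=-6 not positive, so system is unstable.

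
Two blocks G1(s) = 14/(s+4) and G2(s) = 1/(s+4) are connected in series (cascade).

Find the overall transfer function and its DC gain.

Series: multiply transfer functions. G_eq = 14/(s+4) × 1/(s+4) = 14/((s+4)(s+4)). DC gain = 14/(4×4) = 0.875.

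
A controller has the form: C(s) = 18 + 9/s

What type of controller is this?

This is a Proportional-Integral (PI) controller.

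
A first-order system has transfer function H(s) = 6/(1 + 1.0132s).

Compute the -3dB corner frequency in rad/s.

Corner frequency = 1/τ = 1/1.0132 = 0.987 rad/s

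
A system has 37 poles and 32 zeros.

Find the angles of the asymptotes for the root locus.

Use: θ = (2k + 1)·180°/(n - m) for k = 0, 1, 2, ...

n - m = 37 - 32 = 5. Angles: θk = (2k + 1)·180°/5 = 36°, 108°, 180°, 252°, 324°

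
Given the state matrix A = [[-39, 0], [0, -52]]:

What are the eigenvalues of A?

For diagonal matrix, eigenvalues are diagonal entries: λ₁ = -39, λ₂ = -52.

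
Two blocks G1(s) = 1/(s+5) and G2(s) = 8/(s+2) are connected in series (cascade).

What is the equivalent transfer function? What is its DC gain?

Series: multiply transfer functions. G_eq = 1/(s+5) × 8/(s+2) = 8/((s+5)(s+2)). DC gain = 8/(5×2) = 0.8.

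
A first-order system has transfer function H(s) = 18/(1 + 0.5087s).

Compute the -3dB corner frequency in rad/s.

Corner frequency = 1/τ = 1/0.5087 = 1.966 rad/s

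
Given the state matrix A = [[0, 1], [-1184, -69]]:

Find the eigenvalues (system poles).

det(A - λI) = λ² - (-69)λ + 1184 = (λ - (-37))(λ - (-32)). Eigenvalues: -37, -32.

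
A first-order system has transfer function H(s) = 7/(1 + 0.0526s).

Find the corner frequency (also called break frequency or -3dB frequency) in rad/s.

Corner frequency = 1/τ = 1/0.0526 = 19.011 rad/s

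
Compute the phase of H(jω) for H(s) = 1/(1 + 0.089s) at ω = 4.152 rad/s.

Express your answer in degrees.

Phase = -arctan(ωτ) = -arctan(4.152 × 0.089) = -20.3°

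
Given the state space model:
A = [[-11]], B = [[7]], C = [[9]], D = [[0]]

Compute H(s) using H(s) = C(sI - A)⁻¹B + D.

(sI - A)⁻¹ = 1/(s + 11). H(s) = 9 × 7/(s + 11) + 0 = 63/(s + 11).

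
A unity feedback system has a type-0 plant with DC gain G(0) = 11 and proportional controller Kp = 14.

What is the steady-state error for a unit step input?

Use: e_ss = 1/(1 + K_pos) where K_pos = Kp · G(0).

K_pos = Kp · G(0) = 14 × 11 = 154. e_ss = 1/(1 + 154) = 0.0065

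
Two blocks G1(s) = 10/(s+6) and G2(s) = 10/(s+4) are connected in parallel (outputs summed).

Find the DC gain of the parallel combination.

Parallel: G_eq = G1 + G2. DC gain = G1(0) + G2(0) = 10/6 + 10/4 = 1.6667 + 2.5 = 4.1667.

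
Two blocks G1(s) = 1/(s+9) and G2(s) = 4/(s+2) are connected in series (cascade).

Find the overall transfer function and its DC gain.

Series: multiply transfer functions. G_eq = 1/(s+9) × 4/(s+2) = 4/((s+9)(s+2)). DC gain = 4/(9×2) = 0.2222.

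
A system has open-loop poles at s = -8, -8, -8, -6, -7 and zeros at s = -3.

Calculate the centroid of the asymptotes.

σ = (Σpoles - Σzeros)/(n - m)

σ = (Σpoles - Σzeros)/(n - m) = (-37 - (-3))/(5 - 1) = -34/4 = -8.5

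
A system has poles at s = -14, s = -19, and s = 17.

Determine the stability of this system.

Pole(s) at s = 17 are not in the left half-plane. System is unstable.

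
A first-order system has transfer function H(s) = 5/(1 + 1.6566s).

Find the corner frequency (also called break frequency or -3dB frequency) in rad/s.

Corner frequency = 1/τ = 1/1.6566 = 0.604 rad/s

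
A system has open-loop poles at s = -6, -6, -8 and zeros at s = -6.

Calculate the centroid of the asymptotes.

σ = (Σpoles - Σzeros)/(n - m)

σ = (Σpoles - Σzeros)/(n - m) = (-20 - (-6))/(3 - 1) = -14/2 = -7.0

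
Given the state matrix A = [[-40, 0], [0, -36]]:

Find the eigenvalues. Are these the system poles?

For diagonal matrix, eigenvalues are diagonal entries: λ₁ = -40, λ₂ = -36. Eigenvalues of A = system poles.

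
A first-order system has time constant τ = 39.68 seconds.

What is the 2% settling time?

For first-order system, 2% settling time ≈ 4τ = 4 × 39.68 = 158.72 s.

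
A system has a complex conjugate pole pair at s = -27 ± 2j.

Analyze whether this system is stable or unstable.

Real part of poles is -27 (< 0, left half-plane). Stable.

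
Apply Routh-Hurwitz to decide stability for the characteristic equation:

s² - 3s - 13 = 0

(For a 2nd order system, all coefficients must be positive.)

Coefficients: 1, -3, -13. b=-3, c=-13 not positive, so system is unstable.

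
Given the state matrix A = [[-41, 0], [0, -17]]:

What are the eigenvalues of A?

For diagonal matrix, eigenvalues are diagonal entries: λ₁ = -41, λ₂ = -17.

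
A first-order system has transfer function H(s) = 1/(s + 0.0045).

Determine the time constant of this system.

For H(s) = 1/(s + 1/τ), the pole is at -1/τ = -0.0045, so τ = 1/0.0045 = 222.2 s.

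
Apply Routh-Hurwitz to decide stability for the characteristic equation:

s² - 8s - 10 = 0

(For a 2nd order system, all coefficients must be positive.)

Coefficients: 1, -8, -10. b=-8, c=-10 not positive, so system is unstable.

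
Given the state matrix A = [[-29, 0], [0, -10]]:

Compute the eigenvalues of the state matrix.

For diagonal matrix, eigenvalues are diagonal entries: λ₁ = -29, λ₂ = -10.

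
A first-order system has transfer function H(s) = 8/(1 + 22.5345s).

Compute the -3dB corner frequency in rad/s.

Corner frequency = 1/τ = 1/22.5345 = 0.044 rad/s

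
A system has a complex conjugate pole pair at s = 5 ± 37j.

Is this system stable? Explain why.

Real part of poles is 5 (> 0, right half-plane). Unstable.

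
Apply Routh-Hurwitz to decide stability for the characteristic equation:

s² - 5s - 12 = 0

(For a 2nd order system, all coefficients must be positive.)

Coefficients: 1, -5, -12. b=-5, c=-12 not positive, so system is unstable.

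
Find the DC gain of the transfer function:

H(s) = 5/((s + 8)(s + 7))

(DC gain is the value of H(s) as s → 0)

DC gain = H(0) = 5/(8 × 7) = 5/56 = 0.0893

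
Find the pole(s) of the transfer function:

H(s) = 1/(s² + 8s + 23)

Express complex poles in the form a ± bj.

Discriminant = 8² - 4×1×23 = 64 - 92 = -28 < 0, so the poles are a complex conjugate pair s = (-8 ± j√28)/(2×1). Real part = -8/(2×1) = -8/2 = -4; imaginary part = ±√28/(2×1) ≈ 2.6458. Poles: s = -4 ± 2.6458j.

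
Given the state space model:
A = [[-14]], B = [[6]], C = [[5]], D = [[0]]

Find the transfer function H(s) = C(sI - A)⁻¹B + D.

(sI - A)⁻¹ = 1/(s + 14). H(s) = 5 × 6/(s + 14) + 0 = 30/(s + 14).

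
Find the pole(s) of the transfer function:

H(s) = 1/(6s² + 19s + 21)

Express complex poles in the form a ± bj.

Discriminant = 19² - 4×6×21 = 361 - 504 = -143 < 0, so the poles are a complex conjugate pair s = (-19 ± j√143)/(2×6). Real part = -19/(2×6) = -19/12 ≈ -1.5833; imaginary part = ±√143/(2×6) ≈ 0.9965. Poles: s = -1.5833 ± 0.9965j.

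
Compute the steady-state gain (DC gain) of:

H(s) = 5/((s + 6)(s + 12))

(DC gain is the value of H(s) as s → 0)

DC gain = H(0) = 5/(6 × 12) = 5/72 = 0.0694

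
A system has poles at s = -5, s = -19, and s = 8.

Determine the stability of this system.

Pole(s) at s = 8 are not in the left half-plane. System is unstable.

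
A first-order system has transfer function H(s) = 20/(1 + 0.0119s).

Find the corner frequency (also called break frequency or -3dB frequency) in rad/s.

Corner frequency = 1/τ = 1/0.0119 = 84.034 rad/s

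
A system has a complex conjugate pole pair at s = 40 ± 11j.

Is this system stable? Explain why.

Real part of poles is 40 (> 0, right half-plane). Unstable.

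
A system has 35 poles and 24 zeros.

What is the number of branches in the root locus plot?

Root locus has n branches where n = number of poles = 35.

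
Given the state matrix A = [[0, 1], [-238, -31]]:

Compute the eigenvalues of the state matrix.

det(A - λI) = λ² - (-31)λ + 238 = (λ - (-17))(λ - (-14)). Eigenvalues: -17, -14.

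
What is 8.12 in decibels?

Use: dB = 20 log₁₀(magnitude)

dB = 20 log₁₀(8.12) = 18.2 dB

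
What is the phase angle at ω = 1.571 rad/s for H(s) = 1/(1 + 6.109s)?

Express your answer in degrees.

Phase = -arctan(ωτ) = -arctan(1.571 × 6.109) = -84.1°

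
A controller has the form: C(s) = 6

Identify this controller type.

This is a Proportional (P) controller.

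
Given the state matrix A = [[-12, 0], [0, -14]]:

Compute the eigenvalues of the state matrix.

For diagonal matrix, eigenvalues are diagonal entries: λ₁ = -12, λ₂ = -14.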